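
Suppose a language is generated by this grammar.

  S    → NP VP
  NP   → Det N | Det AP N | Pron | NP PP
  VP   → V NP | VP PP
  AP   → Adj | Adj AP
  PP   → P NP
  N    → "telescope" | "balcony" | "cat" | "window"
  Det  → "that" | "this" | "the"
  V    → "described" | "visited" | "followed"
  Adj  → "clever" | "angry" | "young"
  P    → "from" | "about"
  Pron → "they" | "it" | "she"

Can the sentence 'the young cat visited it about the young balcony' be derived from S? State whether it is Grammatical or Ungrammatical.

[S [NP [Det the] [AP [Adj young]] [N cat]] [VP [V visited] [NP [NP [Pron it]] [PP [P about] [NP [Det the] [AP [Adj young]] [N balcony]]]]]]
Every word is introduced by a lexical rule and the phrasal rules combine the resulting categories into a single S.

Grammatical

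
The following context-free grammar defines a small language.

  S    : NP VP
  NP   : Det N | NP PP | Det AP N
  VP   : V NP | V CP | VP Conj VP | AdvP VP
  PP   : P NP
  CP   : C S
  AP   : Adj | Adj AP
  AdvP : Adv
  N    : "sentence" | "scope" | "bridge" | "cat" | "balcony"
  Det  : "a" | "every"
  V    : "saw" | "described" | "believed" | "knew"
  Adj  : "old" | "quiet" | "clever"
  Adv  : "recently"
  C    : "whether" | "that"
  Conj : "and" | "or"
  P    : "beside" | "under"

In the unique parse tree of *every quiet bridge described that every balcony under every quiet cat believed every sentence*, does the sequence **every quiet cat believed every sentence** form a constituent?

No

[S [NP [Det every] [AP [Adj quiet]] [N bridge]] [VP [V described] [CP [C that] [S [NP [NP [Det every] [N balcony]] [PP [P under] [NP [Det every] [AP [Adj quiet]] [N cat]]]] [VP [V believed] [NP [Det every] [N sentence]]]]]]]
The smallest constituent containing 'every quiet cat believed every sentence' is the S spanning 'every balcony under every quiet cat believed every sentence'; no single node in the tree dominates exactly the given words.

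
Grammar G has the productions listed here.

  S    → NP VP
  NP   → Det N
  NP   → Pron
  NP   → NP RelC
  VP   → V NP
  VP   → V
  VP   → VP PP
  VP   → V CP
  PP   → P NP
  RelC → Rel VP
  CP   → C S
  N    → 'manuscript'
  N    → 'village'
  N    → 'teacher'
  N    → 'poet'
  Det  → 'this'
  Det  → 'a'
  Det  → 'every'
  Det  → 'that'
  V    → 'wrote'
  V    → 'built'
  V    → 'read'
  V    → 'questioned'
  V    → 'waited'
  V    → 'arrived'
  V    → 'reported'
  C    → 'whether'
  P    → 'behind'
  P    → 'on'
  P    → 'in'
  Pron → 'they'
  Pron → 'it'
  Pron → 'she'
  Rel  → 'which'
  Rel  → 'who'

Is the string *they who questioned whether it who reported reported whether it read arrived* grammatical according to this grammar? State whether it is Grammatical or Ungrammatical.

Grammatical

S
  NP
    NP
      Pron: they
    RelC
      Rel: who
      VP
        V: questioned
        CP
          C: whether
          S
            NP
              NP
                Pron: it
              RelC
                Rel: who
                VP
                  V: reported
            VP
              V: reported
              CP
                C: whether
                S
                  NP
                    Pron: it
                  VP
                    V: read
  VP
    V: arrived
Every word is introduced by a lexical rule and the phrasal rules combine the resulting categories into a single S.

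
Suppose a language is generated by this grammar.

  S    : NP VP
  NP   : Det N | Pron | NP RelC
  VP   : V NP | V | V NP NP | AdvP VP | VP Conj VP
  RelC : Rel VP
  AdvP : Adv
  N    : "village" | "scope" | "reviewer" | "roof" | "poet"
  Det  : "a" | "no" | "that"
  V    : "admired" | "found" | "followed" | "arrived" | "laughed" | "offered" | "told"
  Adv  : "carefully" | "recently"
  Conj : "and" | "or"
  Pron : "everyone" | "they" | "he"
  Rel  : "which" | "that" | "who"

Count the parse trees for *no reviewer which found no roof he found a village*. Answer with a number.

[S [NP [NP [Det no] [N reviewer]] [RelC [Rel which] [VP [V found] [NP [Det no] [N roof]] [NP [Pron he]]]]] [VP [V found] [NP [Det a] [N village]]]]
No rule offers an alternative attachment or grouping for any span, so this is the only derivation.

1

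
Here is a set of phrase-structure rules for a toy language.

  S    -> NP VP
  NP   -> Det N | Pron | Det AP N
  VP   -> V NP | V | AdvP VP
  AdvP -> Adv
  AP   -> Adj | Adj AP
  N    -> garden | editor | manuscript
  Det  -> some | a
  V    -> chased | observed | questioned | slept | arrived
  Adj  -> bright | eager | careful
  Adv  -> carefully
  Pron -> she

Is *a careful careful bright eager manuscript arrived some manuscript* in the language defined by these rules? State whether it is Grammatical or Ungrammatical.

Grammatical

S
  NP
    Det: a
    AP
      Adj: careful
      AP
        Adj: careful
        AP
          Adj: bright
          AP
            Adj: eager
    N: manuscript
  VP
    V: arrived
    NP
      Det: some
      N: manuscript
Each bracket corresponds to one application of a listed rule, so the string is derivable from S.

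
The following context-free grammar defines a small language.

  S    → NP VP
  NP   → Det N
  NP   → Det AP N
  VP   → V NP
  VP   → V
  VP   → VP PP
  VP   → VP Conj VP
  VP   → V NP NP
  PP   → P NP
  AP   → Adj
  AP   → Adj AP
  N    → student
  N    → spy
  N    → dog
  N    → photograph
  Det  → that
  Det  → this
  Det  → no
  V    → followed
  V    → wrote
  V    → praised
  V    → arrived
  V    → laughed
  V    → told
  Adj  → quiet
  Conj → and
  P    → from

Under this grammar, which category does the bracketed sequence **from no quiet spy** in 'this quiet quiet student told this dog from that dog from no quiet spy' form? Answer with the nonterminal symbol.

S
  NP
    Det: this
    AP
      Adj: quiet
      AP
        Adj: quiet
    N: student
  VP
    VP
      VP
        V: told
        NP
          Det: this
          N: dog
      PP
        P: from
        NP
          Det: that
          N: dog
    PP
      P: from
      NP
        Det: no
        AP
          Adj: quiet
        N: spy
The span 'from no quiet spy' is the PP node built by PP → P NP.

PP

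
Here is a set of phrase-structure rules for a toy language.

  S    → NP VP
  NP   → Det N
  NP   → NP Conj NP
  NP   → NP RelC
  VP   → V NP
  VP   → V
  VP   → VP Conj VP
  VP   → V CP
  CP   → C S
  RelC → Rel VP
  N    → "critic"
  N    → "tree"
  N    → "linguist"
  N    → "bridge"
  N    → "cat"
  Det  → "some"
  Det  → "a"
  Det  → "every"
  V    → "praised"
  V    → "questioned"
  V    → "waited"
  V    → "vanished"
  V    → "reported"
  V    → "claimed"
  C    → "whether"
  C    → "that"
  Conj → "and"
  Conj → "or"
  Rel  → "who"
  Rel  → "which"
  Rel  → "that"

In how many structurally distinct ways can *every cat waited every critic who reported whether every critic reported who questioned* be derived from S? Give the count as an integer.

1

[S [NP [Det every] [N cat]] [VP [V waited] [NP [NP [NP [Det every] [N critic]] [RelC [Rel who] [VP [V reported] [CP [C whether] [S [NP [Det every] [N critic]] [VP [V reported]]]]]]] [RelC [Rel who] [VP [V questioned]]]]]]
No rule offers an alternative attachment or grouping for any span, so this is the only derivation.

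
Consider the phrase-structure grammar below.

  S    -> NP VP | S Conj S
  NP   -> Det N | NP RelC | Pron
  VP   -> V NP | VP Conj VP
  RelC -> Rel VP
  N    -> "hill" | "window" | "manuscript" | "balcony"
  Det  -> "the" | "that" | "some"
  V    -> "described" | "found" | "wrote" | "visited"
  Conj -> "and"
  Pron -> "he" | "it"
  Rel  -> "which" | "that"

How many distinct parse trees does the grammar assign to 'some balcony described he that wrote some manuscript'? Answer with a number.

[S [NP [Det some] [N balcony]] [VP [V described] [NP [NP [Pron he]] [RelC [Rel that] [VP [V wrote] [NP [Det some] [N manuscript]]]]]]]
No rule offers an alternative attachment or grouping for any span, so this is the only derivation.

1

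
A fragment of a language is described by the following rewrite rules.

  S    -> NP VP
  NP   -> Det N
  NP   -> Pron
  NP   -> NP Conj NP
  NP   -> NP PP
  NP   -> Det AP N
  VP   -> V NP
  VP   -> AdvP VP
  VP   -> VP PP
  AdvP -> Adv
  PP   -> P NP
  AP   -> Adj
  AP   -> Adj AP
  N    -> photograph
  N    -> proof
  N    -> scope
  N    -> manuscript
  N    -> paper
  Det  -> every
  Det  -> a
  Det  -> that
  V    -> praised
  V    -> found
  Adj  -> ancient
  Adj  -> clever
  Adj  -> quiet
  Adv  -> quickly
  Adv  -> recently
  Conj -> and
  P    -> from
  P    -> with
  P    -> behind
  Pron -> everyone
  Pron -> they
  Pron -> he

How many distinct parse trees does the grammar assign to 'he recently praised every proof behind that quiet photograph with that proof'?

9

Two of the 9 distinct bracketings:
[S [NP [Pron he]] [VP [AdvP [Adv recently]] [VP [V praised] [NP [NP [Det every] [N proof]] [PP [P behind] [NP [NP [Det that] [AP [Adj quiet]] [N photograph]] [PP [P with] [NP [Det that] [N proof]]]]]]]]]
[S [NP [Pron he]] [VP [AdvP [Adv recently]] [VP [V praised] [NP [NP [NP [Det every] [N proof]] [PP [P behind] [NP [Det that] [AP [Adj quiet]] [N photograph]]]] [PP [P with] [NP [Det that] [N proof]]]]]]]
The trees differ in how a recursive rule is bracketed over the same span.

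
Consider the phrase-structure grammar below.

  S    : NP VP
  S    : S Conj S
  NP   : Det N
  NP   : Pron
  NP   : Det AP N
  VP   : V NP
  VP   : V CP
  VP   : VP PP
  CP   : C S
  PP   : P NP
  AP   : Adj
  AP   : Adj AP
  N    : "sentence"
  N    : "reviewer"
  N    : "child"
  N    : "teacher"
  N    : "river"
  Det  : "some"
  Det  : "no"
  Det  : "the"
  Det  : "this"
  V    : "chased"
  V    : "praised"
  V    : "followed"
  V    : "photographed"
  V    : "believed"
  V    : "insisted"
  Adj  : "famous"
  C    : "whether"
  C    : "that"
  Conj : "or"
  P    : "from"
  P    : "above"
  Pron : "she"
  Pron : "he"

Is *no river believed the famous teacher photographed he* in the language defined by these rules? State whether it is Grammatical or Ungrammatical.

For S → NP VP, the only prefix that parses as NP is 'no river', but the remainder 'believed the famous teacher photographed he' is not a VP under these rules. The alternative S rule S → S Conj S likewise has no satisfying split.

Ungrammatical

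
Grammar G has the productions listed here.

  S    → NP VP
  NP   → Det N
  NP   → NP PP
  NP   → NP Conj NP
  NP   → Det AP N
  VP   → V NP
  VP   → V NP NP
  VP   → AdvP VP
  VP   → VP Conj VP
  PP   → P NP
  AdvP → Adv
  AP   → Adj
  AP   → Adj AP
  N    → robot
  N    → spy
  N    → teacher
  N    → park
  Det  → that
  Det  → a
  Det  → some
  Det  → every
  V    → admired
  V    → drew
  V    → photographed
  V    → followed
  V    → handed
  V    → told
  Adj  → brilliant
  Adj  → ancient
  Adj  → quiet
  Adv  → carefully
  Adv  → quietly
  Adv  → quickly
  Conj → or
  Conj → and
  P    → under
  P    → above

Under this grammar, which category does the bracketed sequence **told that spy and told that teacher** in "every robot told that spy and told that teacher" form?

[S [NP [Det every] [N robot]] [VP [VP [V told] [NP [Det that] [N spy]]] [Conj and] [VP [V told] [NP [Det that] [N teacher]]]]]
The span 'told that spy and told that teacher' is the VP node built by VP → VP Conj VP.

VP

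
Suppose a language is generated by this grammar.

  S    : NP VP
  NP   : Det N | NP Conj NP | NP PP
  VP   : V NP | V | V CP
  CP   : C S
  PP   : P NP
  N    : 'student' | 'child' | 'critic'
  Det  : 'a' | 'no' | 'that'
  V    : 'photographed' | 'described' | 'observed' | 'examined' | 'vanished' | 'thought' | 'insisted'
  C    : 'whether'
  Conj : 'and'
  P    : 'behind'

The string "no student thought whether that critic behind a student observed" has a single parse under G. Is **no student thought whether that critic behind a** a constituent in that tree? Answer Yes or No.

No

[S [NP [Det no] [N student]] [VP [V thought] [CP [C whether] [S [NP [NP [Det that] [N critic]] [PP [P behind] [NP [Det a] [N student]]]] [VP [V observed]]]]]]
The smallest constituent containing 'no student thought whether that critic behind a' is the S spanning 'no student thought whether that critic behind a student observed'; no single node in the tree dominates exactly the given words.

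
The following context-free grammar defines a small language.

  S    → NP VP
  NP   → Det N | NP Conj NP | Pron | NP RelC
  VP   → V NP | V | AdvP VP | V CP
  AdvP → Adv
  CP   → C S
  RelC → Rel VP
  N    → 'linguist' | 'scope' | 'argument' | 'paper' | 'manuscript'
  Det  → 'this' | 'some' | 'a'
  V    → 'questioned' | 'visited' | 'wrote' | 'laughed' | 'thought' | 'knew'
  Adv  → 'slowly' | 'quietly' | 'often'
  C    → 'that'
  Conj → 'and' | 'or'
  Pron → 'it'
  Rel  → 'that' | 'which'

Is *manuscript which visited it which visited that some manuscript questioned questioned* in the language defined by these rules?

For S → NP VP, no prefix of the string parses as an NP.

Ungrammatical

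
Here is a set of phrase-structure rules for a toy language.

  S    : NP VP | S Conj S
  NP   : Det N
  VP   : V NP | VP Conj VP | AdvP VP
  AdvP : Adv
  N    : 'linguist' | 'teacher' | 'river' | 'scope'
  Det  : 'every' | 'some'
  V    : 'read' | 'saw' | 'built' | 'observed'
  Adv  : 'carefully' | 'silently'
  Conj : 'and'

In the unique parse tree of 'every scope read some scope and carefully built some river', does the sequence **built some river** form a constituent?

Yes

[S [NP [Det every] [N scope]] [VP [VP [V read] [NP [Det some] [N scope]]] [Conj and] [VP [AdvP [Adv carefully]] [VP [V built] [NP [Det some] [N river]]]]]]
The words 'built some river' are exhaustively dominated by a single VP node (built by VP → V NP), so they form a constituent.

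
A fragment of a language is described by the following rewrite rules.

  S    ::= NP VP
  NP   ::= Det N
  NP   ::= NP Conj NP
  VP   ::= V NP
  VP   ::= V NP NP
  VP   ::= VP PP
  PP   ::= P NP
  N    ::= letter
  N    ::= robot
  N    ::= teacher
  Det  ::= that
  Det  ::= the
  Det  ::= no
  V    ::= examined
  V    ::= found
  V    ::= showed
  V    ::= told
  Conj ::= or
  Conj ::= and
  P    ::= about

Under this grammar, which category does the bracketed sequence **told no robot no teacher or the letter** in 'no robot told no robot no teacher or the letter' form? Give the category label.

S
  NP
    Det: no
    N: robot
  VP
    V: told
    NP
      Det: no
      N: robot
    NP
      NP
        Det: no
        N: teacher
      Conj: or
      NP
        Det: the
        N: letter
The span 'told no robot no teacher or the letter' is the VP node built by VP → V NP NP.

VP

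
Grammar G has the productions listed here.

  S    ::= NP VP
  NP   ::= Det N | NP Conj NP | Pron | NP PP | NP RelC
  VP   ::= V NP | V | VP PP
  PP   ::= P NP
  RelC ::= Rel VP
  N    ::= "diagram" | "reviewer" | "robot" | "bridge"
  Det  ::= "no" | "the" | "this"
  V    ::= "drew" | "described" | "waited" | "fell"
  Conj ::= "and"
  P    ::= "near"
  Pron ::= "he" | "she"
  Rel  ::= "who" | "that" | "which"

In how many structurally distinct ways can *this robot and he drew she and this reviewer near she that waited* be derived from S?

Two of the 6 distinct bracketings:
[S [NP [NP [Det this] [N robot]] [Conj and] [NP [Pron he]]] [VP [V drew] [NP [NP [Pron she]] [Conj and] [NP [NP [Det this] [N reviewer]] [PP [P near] [NP [NP [Pron she]] [RelC [Rel that] [VP [V waited]]]]]]]]]
[S [NP [NP [Det this] [N robot]] [Conj and] [NP [Pron he]]] [VP [V drew] [NP [NP [Pron she]] [Conj and] [NP [NP [NP [Det this] [N reviewer]] [PP [P near] [NP [Pron she]]]] [RelC [Rel that] [VP [V waited]]]]]]]
The trees differ in how a recursive rule is bracketed over the same span.

6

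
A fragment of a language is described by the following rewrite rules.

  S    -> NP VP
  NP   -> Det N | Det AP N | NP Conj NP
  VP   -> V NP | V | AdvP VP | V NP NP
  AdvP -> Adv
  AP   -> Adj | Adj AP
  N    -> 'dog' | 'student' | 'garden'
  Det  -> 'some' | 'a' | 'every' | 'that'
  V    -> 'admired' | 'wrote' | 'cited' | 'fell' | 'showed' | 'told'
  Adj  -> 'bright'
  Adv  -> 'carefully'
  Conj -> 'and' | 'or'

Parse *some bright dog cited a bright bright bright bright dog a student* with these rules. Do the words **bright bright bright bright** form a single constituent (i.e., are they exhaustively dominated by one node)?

Yes

[S [NP [Det some] [AP [Adj bright]] [N dog]] [VP [V cited] [NP [Det a] [AP [Adj bright] [AP [Adj bright] [AP [Adj bright] [AP [Adj bright]]]]] [N dog]] [NP [Det a] [N student]]]]
The words 'bright bright bright bright' are exhaustively dominated by a single AP node (built by AP → Adj AP), so they form a constituent.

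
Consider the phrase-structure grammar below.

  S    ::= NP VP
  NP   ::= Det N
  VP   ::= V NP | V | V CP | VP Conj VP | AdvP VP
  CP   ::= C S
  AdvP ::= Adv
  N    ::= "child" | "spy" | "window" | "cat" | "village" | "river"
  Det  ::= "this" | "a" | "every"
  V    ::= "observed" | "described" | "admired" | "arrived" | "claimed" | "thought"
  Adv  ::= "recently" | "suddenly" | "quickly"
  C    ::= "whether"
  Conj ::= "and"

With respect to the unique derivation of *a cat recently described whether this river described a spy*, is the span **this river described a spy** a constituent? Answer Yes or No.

Yes

[S [NP [Det a] [N cat]] [VP [AdvP [Adv recently]] [VP [V described] [CP [C whether] [S [NP [Det this] [N river]] [VP [V described] [NP [Det a] [N spy]]]]]]]]
The words 'this river described a spy' are exhaustively dominated by a single S node (built by S → NP VP), so they form a constituent.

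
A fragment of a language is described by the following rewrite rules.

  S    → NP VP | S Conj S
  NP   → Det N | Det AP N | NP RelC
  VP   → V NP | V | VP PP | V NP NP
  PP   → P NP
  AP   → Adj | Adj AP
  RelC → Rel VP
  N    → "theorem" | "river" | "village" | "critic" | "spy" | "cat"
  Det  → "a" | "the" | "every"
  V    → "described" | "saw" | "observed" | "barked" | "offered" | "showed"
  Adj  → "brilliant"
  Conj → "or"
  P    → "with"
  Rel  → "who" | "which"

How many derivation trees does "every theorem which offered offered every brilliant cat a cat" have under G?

1

[S [NP [NP [Det every] [N theorem]] [RelC [Rel which] [VP [V offered]]]] [VP [V offered] [NP [Det every] [AP [Adj brilliant]] [N cat]] [NP [Det a] [N cat]]]]
No rule offers an alternative attachment or grouping for any span, so this is the only derivation.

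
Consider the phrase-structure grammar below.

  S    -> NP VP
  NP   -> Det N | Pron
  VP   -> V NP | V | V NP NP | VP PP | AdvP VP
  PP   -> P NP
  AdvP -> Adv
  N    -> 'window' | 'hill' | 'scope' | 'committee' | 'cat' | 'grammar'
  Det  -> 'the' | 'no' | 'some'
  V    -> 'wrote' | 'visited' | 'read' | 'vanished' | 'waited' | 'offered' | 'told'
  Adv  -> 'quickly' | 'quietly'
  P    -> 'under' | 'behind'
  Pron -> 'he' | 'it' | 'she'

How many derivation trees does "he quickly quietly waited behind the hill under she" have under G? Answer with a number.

Two of the 6 distinct bracketings:
[S [NP [Pron he]] [VP [VP [VP [AdvP [Adv quickly]] [VP [AdvP [Adv quietly]] [VP [V waited]]]] [PP [P behind] [NP [Det the] [N hill]]]] [PP [P under] [NP [Pron she]]]]]
[S [NP [Pron he]] [VP [VP [AdvP [Adv quickly]] [VP [VP [AdvP [Adv quietly]] [VP [V waited]]] [PP [P behind] [NP [Det the] [N hill]]]]] [PP [P under] [NP [Pron she]]]]]
The trees differ in how a recursive rule is bracketed over the same span.

6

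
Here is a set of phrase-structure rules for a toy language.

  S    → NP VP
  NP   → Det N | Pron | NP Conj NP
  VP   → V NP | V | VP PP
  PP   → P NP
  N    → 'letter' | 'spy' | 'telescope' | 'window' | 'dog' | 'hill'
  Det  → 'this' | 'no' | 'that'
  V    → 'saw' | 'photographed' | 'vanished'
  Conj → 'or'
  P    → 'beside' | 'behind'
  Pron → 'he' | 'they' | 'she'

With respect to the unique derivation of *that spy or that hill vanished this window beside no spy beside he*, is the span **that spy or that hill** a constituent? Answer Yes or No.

Yes

[S [NP [NP [Det that] [N spy]] [Conj or] [NP [Det that] [N hill]]] [VP [VP [VP [V vanished] [NP [Det this] [N window]]] [PP [P beside] [NP [Det no] [N spy]]]] [PP [P beside] [NP [Pron he]]]]]
The words 'that spy or that hill' are exhaustively dominated by a single NP node (built by NP → NP Conj NP), so they form a constituent.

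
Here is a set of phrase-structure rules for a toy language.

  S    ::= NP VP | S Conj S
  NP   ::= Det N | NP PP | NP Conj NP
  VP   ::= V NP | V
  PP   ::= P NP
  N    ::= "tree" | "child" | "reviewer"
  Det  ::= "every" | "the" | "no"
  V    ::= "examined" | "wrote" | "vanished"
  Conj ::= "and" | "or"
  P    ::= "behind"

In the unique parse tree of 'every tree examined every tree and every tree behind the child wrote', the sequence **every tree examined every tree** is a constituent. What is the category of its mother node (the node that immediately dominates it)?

S

[S [S [NP [Det every] [N tree]] [VP [V examined] [NP [Det every] [N tree]]]] [Conj and] [S [NP [NP [Det every] [N tree]] [PP [P behind] [NP [Det the] [N child]]]] [VP [V wrote]]]]
The span 'every tree examined every tree' is the S node built by S → NP VP.
Its mother is the S built by S → S Conj S.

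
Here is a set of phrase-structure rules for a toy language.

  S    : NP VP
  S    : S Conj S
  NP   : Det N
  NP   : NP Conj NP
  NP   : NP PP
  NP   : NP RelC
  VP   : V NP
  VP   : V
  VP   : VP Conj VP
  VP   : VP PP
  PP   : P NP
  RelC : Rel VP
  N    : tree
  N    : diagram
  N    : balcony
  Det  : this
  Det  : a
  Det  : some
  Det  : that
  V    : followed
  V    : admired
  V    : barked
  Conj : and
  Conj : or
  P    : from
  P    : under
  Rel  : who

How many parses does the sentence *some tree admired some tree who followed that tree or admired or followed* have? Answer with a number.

5

Two of the 5 distinct bracketings:
[S [NP [Det some] [N tree]] [VP [V admired] [NP [NP [Det some] [N tree]] [RelC [Rel who] [VP [VP [V followed] [NP [Det that] [N tree]]] [Conj or] [VP [VP [V admired]] [Conj or] [VP [V followed]]]]]]]]
[S [NP [Det some] [N tree]] [VP [V admired] [NP [NP [Det some] [N tree]] [RelC [Rel who] [VP [VP [VP [V followed] [NP [Det that] [N tree]]] [Conj or] [VP [V admired]]] [Conj or] [VP [V followed]]]]]]]
The trees differ in how a recursive rule is bracketed over the same span.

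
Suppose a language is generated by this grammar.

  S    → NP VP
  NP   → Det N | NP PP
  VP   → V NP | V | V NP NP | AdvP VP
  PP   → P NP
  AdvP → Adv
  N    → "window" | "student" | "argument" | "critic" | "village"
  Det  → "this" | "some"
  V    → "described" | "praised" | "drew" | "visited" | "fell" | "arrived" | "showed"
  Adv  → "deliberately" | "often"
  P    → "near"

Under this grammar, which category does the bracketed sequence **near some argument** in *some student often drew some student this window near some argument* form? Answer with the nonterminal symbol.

PP

S
  NP
    Det: some
    N: student
  VP
    AdvP
      Adv: often
    VP
      V: drew
      NP
        Det: some
        N: student
      NP
        NP
          Det: this
          N: window
        PP
          P: near
          NP
            Det: some
            N: argument
The span 'near some argument' is the PP node built by PP → P NP.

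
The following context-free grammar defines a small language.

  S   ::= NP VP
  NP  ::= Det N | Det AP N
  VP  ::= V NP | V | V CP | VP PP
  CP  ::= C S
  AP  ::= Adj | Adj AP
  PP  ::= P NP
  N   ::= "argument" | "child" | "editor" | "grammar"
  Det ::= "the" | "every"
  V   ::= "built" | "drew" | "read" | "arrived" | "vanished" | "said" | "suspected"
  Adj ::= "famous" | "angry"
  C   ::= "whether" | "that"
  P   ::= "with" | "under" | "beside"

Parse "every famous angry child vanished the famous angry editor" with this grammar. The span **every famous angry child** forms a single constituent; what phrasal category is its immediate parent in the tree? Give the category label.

S

S
  NP
    Det: every
    AP
      Adj: famous
      AP
        Adj: angry
    N: child
  VP
    V: vanished
    NP
      Det: the
      AP
        Adj: famous
        AP
          Adj: angry
      N: editor
The span 'every famous angry child' is the NP node built by NP → Det AP N.
Its mother is the S built by S → NP VP.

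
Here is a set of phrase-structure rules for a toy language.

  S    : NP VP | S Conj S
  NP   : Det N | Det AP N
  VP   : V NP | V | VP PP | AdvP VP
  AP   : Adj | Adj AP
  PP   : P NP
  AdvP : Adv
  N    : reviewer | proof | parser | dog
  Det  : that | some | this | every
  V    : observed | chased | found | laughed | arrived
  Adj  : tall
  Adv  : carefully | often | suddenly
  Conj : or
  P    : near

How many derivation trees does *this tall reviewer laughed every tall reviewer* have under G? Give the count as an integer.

[S [NP [Det this] [AP [Adj tall]] [N reviewer]] [VP [V laughed] [NP [Det every] [AP [Adj tall]] [N reviewer]]]]
No rule offers an alternative attachment or grouping for any span, so this is the only derivation.

1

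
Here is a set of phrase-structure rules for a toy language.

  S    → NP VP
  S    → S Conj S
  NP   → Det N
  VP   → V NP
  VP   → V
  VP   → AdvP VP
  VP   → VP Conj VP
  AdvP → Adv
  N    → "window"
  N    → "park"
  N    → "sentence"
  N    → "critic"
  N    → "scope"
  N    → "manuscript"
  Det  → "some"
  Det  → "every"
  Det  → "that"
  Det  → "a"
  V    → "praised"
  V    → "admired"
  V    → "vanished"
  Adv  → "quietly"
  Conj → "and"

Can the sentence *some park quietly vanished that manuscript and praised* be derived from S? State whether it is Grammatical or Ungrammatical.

Grammatical

S
  NP
    Det: some
    N: park
  VP
    AdvP
      Adv: quietly
    VP
      VP
        V: vanished
        NP
          Det: that
          N: manuscript
      Conj: and
      VP
        V: praised
Every word is introduced by a lexical rule and the phrasal rules combine the resulting categories into a single S.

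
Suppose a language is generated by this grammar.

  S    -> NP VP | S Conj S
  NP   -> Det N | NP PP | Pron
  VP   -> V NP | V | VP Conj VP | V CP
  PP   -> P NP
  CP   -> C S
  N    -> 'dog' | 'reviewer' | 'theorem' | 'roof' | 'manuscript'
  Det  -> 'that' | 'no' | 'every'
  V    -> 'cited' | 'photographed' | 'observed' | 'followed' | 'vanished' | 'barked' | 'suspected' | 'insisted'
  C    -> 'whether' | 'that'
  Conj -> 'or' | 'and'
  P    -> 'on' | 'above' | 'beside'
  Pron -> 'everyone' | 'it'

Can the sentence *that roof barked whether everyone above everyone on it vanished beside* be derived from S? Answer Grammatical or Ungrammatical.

A V word can never sit immediately before a P word in any string this grammar generates, so the substring 'vanished beside' rules out a derivation.

Ungrammatical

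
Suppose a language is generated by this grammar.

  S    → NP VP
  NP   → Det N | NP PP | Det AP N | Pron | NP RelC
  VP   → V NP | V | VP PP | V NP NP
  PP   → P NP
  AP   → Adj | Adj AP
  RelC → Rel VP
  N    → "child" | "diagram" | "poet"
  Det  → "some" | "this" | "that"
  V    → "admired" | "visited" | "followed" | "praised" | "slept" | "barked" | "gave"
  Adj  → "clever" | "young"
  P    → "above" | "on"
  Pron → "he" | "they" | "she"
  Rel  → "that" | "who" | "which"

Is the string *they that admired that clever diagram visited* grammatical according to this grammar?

Grammatical

[S [NP [NP [Pron they]] [RelC [Rel that] [VP [V admired] [NP [Det that] [AP [Adj clever]] [N diagram]]]]] [VP [V visited]]]
The bracketing above is licensed at every node by one of the given productions, with S at the root.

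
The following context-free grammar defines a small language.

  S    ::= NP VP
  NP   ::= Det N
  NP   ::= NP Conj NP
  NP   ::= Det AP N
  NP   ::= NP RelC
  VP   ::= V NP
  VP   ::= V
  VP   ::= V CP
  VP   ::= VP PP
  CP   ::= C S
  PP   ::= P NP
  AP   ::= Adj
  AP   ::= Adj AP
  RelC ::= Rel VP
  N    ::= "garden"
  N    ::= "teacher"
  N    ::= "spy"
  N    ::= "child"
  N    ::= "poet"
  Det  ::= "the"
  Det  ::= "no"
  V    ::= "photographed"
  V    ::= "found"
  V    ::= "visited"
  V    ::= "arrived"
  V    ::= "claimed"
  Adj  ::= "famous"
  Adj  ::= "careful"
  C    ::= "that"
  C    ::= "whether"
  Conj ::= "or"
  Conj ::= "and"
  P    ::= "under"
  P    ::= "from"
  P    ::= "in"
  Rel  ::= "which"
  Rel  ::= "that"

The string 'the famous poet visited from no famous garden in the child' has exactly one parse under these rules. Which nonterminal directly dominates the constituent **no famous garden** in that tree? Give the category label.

PP

[S [NP [Det the] [AP [Adj famous]] [N poet]] [VP [VP [VP [V visited]] [PP [P from] [NP [Det no] [AP [Adj famous]] [N garden]]]] [PP [P in] [NP [Det the] [N child]]]]]
The span 'no famous garden' is the NP node built by NP → Det AP N.
Its mother is the PP built by PP → P NP.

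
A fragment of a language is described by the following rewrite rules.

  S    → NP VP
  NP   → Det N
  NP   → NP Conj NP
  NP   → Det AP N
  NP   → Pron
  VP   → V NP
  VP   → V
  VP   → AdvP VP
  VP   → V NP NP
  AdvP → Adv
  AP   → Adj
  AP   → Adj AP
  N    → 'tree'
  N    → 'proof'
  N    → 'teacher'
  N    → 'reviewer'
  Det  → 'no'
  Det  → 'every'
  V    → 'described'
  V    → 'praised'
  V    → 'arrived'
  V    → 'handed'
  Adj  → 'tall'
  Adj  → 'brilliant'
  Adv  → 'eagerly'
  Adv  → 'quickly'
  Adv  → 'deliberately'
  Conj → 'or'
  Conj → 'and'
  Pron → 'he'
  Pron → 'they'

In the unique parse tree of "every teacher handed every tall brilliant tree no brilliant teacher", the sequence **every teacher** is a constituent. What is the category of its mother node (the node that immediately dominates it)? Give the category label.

S
  NP
    Det: every
    N: teacher
  VP
    V: handed
    NP
      Det: every
      AP
        Adj: tall
        AP
          Adj: brilliant
      N: tree
    NP
      Det: no
      AP
        Adj: brilliant
      N: teacher
The span 'every teacher' is the NP node built by NP → Det N.
Its mother is the S built by S → NP VP.

S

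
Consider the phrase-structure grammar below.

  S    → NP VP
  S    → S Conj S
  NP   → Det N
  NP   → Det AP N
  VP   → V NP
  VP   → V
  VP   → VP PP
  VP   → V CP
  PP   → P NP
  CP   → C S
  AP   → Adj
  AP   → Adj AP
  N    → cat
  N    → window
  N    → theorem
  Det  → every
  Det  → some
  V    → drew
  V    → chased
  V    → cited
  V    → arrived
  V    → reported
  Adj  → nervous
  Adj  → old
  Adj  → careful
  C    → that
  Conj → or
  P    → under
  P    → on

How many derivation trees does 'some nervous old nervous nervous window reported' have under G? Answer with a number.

1

[S [NP [Det some] [AP [Adj nervous] [AP [Adj old] [AP [Adj nervous] [AP [Adj nervous]]]]] [N window]] [VP [V reported]]]
No rule offers an alternative attachment or grouping for any span, so this is the only derivation.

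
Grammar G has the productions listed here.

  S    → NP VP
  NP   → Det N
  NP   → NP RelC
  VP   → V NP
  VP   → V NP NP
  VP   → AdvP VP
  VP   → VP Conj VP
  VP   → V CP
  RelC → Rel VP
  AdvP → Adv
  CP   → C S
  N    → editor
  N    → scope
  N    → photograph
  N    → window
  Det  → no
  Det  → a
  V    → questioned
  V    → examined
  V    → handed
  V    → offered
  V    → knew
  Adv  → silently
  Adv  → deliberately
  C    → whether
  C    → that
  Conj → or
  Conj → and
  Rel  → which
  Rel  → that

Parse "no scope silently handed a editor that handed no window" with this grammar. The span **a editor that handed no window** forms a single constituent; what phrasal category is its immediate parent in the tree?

VP

[S [NP [Det no] [N scope]] [VP [AdvP [Adv silently]] [VP [V handed] [NP [NP [Det a] [N editor]] [RelC [Rel that] [VP [V handed] [NP [Det no] [N window]]]]]]]]
The span 'a editor that handed no window' is the NP node built by NP → NP RelC.
Its mother is the VP built by VP → V NP.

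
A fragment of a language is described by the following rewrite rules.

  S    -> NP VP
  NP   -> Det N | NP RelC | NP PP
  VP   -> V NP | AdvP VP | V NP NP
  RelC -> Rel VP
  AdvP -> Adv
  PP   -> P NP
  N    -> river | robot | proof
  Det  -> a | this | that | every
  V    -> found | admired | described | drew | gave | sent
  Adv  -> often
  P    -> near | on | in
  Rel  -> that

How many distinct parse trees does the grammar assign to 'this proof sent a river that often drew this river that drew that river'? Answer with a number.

2

The two bracketings:
[S [NP [Det this] [N proof]] [VP [V sent] [NP [NP [Det a] [N river]] [RelC [Rel that] [VP [AdvP [Adv often]] [VP [V drew] [NP [NP [Det this] [N river]] [RelC [Rel that] [VP [V drew] [NP [Det that] [N river]]]]]]]]]]]
[S [NP [Det this] [N proof]] [VP [V sent] [NP [NP [NP [Det a] [N river]] [RelC [Rel that] [VP [AdvP [Adv often]] [VP [V drew] [NP [Det this] [N river]]]]]] [RelC [Rel that] [VP [V drew] [NP [Det that] [N river]]]]]]]
The trees differ in how a recursive rule is bracketed over the same span.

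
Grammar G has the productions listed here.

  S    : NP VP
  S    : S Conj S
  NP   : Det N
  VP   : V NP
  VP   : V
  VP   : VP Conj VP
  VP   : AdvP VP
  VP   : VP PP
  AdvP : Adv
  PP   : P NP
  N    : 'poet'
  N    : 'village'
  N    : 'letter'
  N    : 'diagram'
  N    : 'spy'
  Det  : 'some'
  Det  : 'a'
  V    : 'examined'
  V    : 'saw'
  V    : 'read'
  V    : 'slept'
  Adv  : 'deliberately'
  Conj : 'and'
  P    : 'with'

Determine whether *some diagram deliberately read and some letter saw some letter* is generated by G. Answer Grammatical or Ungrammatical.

S
  S
    NP
      Det: some
      N: diagram
    VP
      AdvP
        Adv: deliberately
      VP
        V: read
  Conj: and
  S
    NP
      Det: some
      N: letter
    VP
      V: saw
      NP
        Det: some
        N: letter
Each bracket corresponds to one application of a listed rule, so the string is derivable from S.

Grammatical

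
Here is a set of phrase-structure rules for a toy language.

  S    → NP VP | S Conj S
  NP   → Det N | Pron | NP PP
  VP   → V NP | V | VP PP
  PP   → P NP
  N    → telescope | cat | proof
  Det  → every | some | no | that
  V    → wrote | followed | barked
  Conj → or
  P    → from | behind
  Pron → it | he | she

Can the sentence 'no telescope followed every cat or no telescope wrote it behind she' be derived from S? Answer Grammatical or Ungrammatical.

[S [S [NP [Det no] [N telescope]] [VP [V followed] [NP [Det every] [N cat]]]] [Conj or] [S [NP [Det no] [N telescope]] [VP [V wrote] [NP [NP [Pron it]] [PP [P behind] [NP [Pron she]]]]]]]
Every word is introduced by a lexical rule and the phrasal rules combine the resulting categories into a single S.

Grammatical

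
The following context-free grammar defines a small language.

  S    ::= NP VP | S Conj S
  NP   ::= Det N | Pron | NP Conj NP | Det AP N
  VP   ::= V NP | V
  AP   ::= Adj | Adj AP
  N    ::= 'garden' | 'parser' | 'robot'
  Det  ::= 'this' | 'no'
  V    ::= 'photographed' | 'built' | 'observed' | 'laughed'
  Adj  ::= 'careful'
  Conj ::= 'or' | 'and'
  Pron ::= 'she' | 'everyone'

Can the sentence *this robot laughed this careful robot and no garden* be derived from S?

[S [NP [Det this] [N robot]] [VP [V laughed] [NP [NP [Det this] [AP [Adj careful]] [N robot]] [Conj and] [NP [Det no] [N garden]]]]]
Each bracket corresponds to one application of a listed rule, so the string is derivable from S.

Grammatical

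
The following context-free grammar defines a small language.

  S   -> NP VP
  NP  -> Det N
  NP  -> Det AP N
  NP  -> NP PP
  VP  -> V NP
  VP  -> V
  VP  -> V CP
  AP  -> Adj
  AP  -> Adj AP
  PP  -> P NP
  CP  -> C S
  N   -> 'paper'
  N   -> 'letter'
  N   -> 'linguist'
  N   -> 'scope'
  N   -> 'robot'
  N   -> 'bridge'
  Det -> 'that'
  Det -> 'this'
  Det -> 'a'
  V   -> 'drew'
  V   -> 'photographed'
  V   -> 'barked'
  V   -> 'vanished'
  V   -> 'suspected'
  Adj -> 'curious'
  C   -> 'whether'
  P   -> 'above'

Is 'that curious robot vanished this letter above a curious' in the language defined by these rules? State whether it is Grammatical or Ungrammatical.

For S → NP VP, the only prefix that parses as NP is 'that curious robot', but the remainder 'vanished this letter above a curious' is not a VP under these rules.

Ungrammatical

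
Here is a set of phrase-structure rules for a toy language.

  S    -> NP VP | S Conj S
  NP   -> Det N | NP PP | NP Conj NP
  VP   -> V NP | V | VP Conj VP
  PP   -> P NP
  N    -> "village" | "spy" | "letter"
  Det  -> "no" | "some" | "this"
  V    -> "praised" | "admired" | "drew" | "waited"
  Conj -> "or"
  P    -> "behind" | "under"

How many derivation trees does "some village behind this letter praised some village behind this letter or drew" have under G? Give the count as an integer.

[S [NP [NP [Det some] [N village]] [PP [P behind] [NP [Det this] [N letter]]]] [VP [VP [V praised] [NP [NP [Det some] [N village]] [PP [P behind] [NP [Det this] [N letter]]]]] [Conj or] [VP [V drew]]]]
No rule offers an alternative attachment or grouping for any span, so this is the only derivation.

1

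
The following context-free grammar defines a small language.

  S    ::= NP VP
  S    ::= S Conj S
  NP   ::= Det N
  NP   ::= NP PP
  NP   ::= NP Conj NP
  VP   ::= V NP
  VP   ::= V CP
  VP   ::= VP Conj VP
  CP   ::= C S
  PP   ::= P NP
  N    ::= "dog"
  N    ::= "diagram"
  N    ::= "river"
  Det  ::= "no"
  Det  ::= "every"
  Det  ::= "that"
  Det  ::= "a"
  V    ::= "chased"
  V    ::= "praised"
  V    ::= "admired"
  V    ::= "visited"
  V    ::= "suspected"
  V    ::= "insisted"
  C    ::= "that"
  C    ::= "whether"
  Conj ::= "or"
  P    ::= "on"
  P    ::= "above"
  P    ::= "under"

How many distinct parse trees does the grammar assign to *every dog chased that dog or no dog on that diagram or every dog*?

Two of the 5 distinct bracketings:
[S [NP [Det every] [N dog]] [VP [V chased] [NP [NP [NP [Det that] [N dog]] [Conj or] [NP [Det no] [N dog]]] [PP [P on] [NP [NP [Det that] [N diagram]] [Conj or] [NP [Det every] [N dog]]]]]]]
[S [NP [Det every] [N dog]] [VP [V chased] [NP [NP [Det that] [N dog]] [Conj or] [NP [NP [Det no] [N dog]] [PP [P on] [NP [NP [Det that] [N diagram]] [Conj or] [NP [Det every] [N dog]]]]]]]]
The trees differ in how a recursive rule is bracketed over the same span.

5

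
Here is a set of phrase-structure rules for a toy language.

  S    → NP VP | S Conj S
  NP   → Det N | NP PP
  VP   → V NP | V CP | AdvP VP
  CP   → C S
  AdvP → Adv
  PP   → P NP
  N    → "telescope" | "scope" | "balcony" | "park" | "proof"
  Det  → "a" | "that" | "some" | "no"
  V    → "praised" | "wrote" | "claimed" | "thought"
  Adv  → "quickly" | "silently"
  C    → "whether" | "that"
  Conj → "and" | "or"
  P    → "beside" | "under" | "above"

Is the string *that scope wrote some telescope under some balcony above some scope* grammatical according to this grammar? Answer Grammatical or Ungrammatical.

Grammatical

[S [NP [Det that] [N scope]] [VP [V wrote] [NP [NP [Det some] [N telescope]] [PP [P under] [NP [NP [Det some] [N balcony]] [PP [P above] [NP [Det some] [N scope]]]]]]]]
Every word is introduced by a lexical rule and the phrasal rules combine the resulting categories into a single S.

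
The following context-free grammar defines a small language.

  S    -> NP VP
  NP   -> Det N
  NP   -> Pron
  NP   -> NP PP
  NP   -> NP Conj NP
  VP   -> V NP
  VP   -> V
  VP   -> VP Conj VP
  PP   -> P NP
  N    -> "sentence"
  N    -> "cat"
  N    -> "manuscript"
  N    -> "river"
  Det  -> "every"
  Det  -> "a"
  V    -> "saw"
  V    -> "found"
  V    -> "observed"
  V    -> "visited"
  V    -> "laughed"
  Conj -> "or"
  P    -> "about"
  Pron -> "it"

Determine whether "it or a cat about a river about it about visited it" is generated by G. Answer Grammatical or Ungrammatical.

Ungrammatical

A P word can never sit immediately before a V word in any string this grammar generates, so the substring 'about visited' rules out a derivation.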